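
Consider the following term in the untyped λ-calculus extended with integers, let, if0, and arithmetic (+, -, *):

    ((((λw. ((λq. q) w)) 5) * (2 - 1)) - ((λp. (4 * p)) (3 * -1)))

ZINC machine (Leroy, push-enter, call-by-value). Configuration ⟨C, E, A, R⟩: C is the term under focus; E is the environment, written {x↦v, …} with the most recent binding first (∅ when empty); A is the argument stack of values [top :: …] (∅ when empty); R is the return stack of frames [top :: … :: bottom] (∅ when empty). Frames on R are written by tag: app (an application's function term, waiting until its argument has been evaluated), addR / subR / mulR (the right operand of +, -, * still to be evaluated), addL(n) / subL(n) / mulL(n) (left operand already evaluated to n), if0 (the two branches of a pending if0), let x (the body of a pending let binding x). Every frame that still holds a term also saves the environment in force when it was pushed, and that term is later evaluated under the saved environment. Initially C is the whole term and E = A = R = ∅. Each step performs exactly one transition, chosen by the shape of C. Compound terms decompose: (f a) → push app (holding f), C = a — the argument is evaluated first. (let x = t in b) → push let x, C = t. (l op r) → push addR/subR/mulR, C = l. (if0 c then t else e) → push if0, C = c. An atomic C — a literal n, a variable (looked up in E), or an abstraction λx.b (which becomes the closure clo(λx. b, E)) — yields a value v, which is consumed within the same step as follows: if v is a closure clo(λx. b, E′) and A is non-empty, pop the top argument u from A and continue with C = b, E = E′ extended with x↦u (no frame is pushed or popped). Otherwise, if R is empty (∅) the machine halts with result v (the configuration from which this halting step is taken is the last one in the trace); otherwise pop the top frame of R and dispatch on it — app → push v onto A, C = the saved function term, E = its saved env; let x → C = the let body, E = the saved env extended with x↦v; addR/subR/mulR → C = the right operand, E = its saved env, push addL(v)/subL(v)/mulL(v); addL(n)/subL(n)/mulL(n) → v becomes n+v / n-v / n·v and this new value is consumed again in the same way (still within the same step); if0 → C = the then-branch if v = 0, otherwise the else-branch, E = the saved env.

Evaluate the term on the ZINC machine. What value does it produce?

t=0: ⟨C=((((λw. ((λq. q) w)) 5) * (2 - 1)) - ((λp. (4 * p)) (3 * -1))); E=∅; A=∅; R=∅⟩
t=1: ⟨C=(((λw. ((λq. q) w)) 5) * (2 - 1)); E=∅; A=∅; R=[subR]⟩
t=2: ⟨C=((λw. ((λq. q) w)) 5); E=∅; A=∅; R=[mulR :: subR]⟩
t=3: ⟨C=5; E=∅; A=∅; R=[app :: mulR :: subR]⟩
t=4: ⟨C=(λw. ((λq. q) w)); E=∅; A=[5]; R=[mulR :: subR]⟩
t=5: ⟨C=((λq. q) w); E={w↦5}; A=∅; R=[mulR :: subR]⟩
t=6: ⟨C=w; E={w↦5}; A=∅; R=[app :: mulR :: subR]⟩
t=7: ⟨C=(λq. q); E={w↦5}; A=[5]; R=[mulR :: subR]⟩
t=8: ⟨C=q; E={q↦5, w↦5}; A=∅; R=[mulR :: subR]⟩
t=9: ⟨C=(2 - 1); E=∅; A=∅; R=[mulL(5) :: subR]⟩
t=10: ⟨C=2; E=∅; A=∅; R=[subR :: mulL(5) :: subR]⟩
t=11: ⟨C=1; E=∅; A=∅; R=[subL(2) :: mulL(5) :: subR]⟩
t=12: ⟨C=((λp. (4 * p)) (3 * -1)); E=∅; A=∅; R=[subL(5)]⟩
t=13: ⟨C=(3 * -1); E=∅; A=∅; R=[app :: subL(5)]⟩
t=14: ⟨C=3; E=∅; A=∅; R=[mulR :: app :: subL(5)]⟩
t=15: ⟨C=-1; E=∅; A=∅; R=[mulL(3) :: app :: subL(5)]⟩
t=16: ⟨C=(λp. (4 * p)); E=∅; A=[-3]; R=[subL(5)]⟩
t=17: ⟨C=(4 * p); E={p↦-3}; A=∅; R=[subL(5)]⟩
t=18: ⟨C=4; E={p↦-3}; A=∅; R=[mulR :: subL(5)]⟩
t=19: ⟨C=p; E={p↦-3}; A=∅; R=[mulL(4) :: subL(5)]⟩
→ final value 17

Answer: 17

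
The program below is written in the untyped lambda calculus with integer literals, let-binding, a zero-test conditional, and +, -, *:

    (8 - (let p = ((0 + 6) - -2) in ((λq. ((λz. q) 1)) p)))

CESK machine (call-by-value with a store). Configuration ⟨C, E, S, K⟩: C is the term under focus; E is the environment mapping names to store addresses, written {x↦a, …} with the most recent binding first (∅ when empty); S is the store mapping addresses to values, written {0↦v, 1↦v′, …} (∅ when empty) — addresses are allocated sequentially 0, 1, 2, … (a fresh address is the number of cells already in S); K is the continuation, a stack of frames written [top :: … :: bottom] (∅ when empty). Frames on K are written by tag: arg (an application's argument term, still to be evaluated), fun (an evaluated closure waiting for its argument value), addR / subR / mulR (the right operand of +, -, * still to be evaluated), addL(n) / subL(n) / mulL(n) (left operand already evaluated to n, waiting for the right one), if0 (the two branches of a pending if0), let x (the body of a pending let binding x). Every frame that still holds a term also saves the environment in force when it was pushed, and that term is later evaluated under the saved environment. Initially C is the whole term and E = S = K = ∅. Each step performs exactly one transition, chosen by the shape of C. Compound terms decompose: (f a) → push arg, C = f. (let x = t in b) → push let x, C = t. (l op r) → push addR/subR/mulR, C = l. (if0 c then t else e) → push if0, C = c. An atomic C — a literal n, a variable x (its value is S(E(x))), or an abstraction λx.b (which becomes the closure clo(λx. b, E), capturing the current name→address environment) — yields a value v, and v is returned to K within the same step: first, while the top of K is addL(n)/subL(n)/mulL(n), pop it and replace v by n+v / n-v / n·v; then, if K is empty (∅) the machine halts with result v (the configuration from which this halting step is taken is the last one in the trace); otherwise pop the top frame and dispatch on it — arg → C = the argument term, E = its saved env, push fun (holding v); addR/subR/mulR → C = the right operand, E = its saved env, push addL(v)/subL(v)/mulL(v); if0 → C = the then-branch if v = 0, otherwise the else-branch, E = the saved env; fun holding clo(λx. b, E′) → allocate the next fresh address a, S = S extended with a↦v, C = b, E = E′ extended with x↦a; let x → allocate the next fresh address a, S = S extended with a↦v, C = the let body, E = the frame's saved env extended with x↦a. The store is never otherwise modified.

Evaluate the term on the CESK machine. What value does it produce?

0. <C=(8 - (let p = ((0 + 6) - -2) in ((λq. ((λz. q) 1)) p))), E=∅, S=∅, K=∅>
1. <C=8, E=∅, S=∅, K=[subR]>
2. <C=(let p = ((0 + 6) - -2) in ((λq. ((λz. q) 1)) p)), E=∅, S=∅, K=[subL(8)]>
3. <C=((0 + 6) - -2), E=∅, S=∅, K=[let p :: subL(8)]>
4. <C=(0 + 6), E=∅, S=∅, K=[subR :: let p :: subL(8)]>
5. <C=0, E=∅, S=∅, K=[addR :: subR :: let p :: subL(8)]>
6. <C=6, E=∅, S=∅, K=[addL(0) :: subR :: let p :: subL(8)]>
7. <C=-2, E=∅, S=∅, K=[subL(6) :: let p :: subL(8)]>
8. <C=((λq. ((λz. q) 1)) p), E={p↦0}, S={0↦8}, K=[subL(8)]>
9. <C=(λq. ((λz. q) 1)), E={p↦0}, S={0↦8}, K=[arg :: subL(8)]>
10. <C=p, E={p↦0}, S={0↦8}, K=[fun :: subL(8)]>
11. <C=((λz. q) 1), E={q↦1, p↦0}, S={0↦8, 1↦8}, K=[subL(8)]>
12. <C=(λz. q), E={q↦1, p↦0}, S={0↦8, 1↦8}, K=[arg :: subL(8)]>
13. <C=1, E={q↦1, p↦0}, S={0↦8, 1↦8}, K=[fun :: subL(8)]>
14. <C=q, E={z↦2, q↦1, p↦0}, S={0↦8, 1↦8, 2↦1}, K=[subL(8)]>
→ final value 0

Answer: 0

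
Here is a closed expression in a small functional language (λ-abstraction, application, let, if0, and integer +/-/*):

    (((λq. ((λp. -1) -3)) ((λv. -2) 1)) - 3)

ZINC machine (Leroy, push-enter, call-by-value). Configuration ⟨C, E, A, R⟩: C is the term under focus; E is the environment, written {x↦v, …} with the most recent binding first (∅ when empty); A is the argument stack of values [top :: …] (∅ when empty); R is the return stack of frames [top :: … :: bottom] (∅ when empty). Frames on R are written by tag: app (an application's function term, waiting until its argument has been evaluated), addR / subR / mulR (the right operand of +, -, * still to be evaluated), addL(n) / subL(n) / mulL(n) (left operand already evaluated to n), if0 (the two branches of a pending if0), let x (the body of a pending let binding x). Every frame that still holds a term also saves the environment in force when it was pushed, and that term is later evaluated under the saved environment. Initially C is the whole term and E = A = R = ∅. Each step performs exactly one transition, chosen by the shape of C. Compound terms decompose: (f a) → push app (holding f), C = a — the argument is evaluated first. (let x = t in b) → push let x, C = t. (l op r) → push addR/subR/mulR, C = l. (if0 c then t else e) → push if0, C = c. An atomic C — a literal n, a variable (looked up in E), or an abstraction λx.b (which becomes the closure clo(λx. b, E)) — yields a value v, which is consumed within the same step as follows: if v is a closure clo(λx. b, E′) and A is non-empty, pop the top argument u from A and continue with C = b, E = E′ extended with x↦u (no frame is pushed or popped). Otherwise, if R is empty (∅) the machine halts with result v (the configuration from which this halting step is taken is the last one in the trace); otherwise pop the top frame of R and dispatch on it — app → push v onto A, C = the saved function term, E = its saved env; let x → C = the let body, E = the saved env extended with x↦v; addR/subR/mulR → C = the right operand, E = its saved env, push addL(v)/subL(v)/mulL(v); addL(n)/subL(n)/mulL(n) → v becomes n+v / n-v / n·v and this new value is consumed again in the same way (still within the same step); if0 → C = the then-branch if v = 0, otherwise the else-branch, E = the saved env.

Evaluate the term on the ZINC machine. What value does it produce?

[0] <C=(((λq. ((λp. -1) -3)) ((λv. -2) 1)) - 3), E=∅, A=∅, R=∅>
[1] <C=((λq. ((λp. -1) -3)) ((λv. -2) 1)), E=∅, A=∅, R=[subR]>
[2] <C=((λv. -2) 1), E=∅, A=∅, R=[app :: subR]>
[3] <C=1, E=∅, A=∅, R=[app :: app :: subR]>
[4] <C=(λv. -2), E=∅, A=[1], R=[app :: subR]>
[5] <C=-2, E={v↦1}, A=∅, R=[app :: subR]>
[6] <C=(λq. ((λp. -1) -3)), E=∅, A=[-2], R=[subR]>
[7] <C=((λp. -1) -3), E={q↦-2}, A=∅, R=[subR]>
[8] <C=-3, E={q↦-2}, A=∅, R=[app :: subR]>
[9] <C=(λp. -1), E={q↦-2}, A=[-3], R=[subR]>
[10] <C=-1, E={p↦-3, q↦-2}, A=∅, R=[subR]>
[11] <C=3, E=∅, A=∅, R=[subL(-1)]>
→ final value -4

Answer: -4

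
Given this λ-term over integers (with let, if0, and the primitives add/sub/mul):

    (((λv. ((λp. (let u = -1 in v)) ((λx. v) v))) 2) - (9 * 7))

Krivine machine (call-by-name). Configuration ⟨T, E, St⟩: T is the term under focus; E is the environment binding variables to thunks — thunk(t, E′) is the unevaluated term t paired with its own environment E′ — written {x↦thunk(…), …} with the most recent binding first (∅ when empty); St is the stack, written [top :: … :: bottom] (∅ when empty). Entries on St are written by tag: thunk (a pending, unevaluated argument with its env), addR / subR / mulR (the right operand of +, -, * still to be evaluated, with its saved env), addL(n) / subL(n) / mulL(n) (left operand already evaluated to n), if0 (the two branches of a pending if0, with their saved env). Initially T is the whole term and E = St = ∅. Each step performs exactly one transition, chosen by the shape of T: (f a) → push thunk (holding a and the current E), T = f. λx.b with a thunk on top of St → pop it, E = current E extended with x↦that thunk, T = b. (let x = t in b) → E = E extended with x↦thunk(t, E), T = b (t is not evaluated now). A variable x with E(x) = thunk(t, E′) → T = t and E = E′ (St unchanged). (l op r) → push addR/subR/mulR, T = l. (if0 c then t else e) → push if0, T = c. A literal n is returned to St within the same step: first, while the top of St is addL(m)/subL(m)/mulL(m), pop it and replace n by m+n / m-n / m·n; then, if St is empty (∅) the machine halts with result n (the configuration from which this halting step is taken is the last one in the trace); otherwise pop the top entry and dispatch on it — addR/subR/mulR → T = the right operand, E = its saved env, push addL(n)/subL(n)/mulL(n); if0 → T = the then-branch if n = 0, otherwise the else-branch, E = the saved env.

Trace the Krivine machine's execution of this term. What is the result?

Answer: -61

Derivation:
step 0: ⟨T=(((λv. ((λp. (let u = -1 in v)) ((λx. v) v))) 2) - (9 * 7)); E=∅; St=∅⟩
step 1: ⟨T=((λv. ((λp. (let u = -1 in v)) ((λx. v) v))) 2); E=∅; St=[subR]⟩
step 2: ⟨T=(λv. ((λp. (let u = -1 in v)) ((λx. v) v))); E=∅; St=[thunk :: subR]⟩
step 3: ⟨T=((λp. (let u = -1 in v)) ((λx. v) v)); E={v↦thunk(2, ∅)}; St=[subR]⟩
step 4: ⟨T=(λp. (let u = -1 in v)); E={v↦thunk(2, ∅)}; St=[thunk :: subR]⟩
step 5: ⟨T=(let u = -1 in v); E={p↦thunk(((λx. v) v), {v↦thunk(2, ∅)}), v↦thunk(2, ∅)}; St=[subR]⟩
step 6: ⟨T=v; E={u↦thunk(-1, {p↦thunk(((λx. v) v), {v↦thunk(2, ∅)}), v↦thunk(2, ∅)}), p↦thunk(((λx. v) v), {v↦thunk(2, ∅)}), v↦thunk(2, ∅)}; St=[subR]⟩
step 7: ⟨T=2; E=∅; St=[subR]⟩
step 8: ⟨T=(9 * 7); E=∅; St=[subL(2)]⟩
step 9: ⟨T=9; E=∅; St=[mulR :: subL(2)]⟩
step 10: ⟨T=7; E=∅; St=[mulL(9) :: subL(2)]⟩
→ final value -61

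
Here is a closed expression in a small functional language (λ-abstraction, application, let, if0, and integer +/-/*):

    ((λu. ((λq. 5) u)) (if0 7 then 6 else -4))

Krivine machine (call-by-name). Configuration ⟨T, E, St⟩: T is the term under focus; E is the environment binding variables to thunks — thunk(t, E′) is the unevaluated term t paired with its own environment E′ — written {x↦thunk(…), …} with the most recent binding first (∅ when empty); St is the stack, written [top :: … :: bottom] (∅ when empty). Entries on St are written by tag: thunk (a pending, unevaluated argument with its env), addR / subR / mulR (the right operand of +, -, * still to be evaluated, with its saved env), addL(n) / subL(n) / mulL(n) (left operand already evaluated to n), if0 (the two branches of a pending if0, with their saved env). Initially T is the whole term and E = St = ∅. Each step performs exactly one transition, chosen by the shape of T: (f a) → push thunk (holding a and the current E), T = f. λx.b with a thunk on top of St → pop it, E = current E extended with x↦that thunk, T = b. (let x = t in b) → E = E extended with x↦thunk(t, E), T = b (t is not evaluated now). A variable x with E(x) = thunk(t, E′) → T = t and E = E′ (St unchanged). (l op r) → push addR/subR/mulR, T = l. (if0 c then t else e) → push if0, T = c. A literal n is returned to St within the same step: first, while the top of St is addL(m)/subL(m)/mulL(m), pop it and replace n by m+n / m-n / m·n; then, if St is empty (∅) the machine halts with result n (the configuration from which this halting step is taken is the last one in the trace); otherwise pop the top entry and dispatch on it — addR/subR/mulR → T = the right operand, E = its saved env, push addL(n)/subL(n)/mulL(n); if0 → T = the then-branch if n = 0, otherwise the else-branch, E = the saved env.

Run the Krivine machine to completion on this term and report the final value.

Answer: 5

Machine steps:
step 0: ⟨T=((λu. ((λq. 5) u)) (if0 7 then 6 else -4)); E=∅; St=∅⟩
step 1: ⟨T=(λu. ((λq. 5) u)); E=∅; St=[thunk]⟩
step 2: ⟨T=((λq. 5) u); E={u↦thunk((if0 7 then 6 else -4), ∅)}; St=∅⟩
step 3: ⟨T=(λq. 5); E={u↦thunk((if0 7 then 6 else -4), ∅)}; St=[thunk]⟩
step 4: ⟨T=5; E={q↦thunk(u, {u↦thunk((if0 7 then 6 else -4), ∅)}), u↦thunk((if0 7 then 6 else -4), ∅)}; St=∅⟩
→ final value 5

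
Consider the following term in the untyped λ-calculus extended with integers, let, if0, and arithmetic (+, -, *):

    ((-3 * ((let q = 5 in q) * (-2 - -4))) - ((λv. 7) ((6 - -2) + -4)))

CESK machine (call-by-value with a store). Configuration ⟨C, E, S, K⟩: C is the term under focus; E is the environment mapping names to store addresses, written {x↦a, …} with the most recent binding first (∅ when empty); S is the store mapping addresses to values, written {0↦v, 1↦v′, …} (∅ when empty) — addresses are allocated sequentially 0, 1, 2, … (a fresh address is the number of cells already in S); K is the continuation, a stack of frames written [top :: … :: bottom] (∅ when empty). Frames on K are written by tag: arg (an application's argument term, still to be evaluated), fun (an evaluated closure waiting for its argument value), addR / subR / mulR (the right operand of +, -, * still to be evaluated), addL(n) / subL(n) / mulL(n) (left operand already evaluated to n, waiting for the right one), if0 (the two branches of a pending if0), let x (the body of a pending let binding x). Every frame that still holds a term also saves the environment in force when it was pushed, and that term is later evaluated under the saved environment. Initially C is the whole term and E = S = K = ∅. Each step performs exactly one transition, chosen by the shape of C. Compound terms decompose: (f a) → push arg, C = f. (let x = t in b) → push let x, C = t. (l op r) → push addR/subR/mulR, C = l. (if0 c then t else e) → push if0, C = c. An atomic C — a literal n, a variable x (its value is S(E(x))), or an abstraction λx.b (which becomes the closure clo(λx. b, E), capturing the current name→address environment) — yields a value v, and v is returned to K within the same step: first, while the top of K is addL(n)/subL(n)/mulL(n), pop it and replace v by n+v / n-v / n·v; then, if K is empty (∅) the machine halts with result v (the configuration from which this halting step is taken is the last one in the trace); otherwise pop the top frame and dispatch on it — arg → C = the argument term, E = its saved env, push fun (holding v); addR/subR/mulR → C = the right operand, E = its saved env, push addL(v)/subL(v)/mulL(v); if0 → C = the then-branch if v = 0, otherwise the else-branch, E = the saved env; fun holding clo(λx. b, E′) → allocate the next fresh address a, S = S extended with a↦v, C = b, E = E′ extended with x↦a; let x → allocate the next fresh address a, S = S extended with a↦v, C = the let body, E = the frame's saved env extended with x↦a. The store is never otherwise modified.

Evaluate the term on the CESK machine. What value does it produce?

t=0: [C=((-3 * ((let q = 5 in q) * (-2 - -4))) - ((λv. 7) ((6 - -2) + -4))) | E=∅ | S=∅ | K=∅]
t=1: [C=(-3 * ((let q = 5 in q) * (-2 - -4))) | E=∅ | S=∅ | K=[subR]]
t=2: [C=-3 | E=∅ | S=∅ | K=[mulR :: subR]]
t=3: [C=((let q = 5 in q) * (-2 - -4)) | E=∅ | S=∅ | K=[mulL(-3) :: subR]]
t=4: [C=(let q = 5 in q) | E=∅ | S=∅ | K=[mulR :: mulL(-3) :: subR]]
t=5: [C=5 | E=∅ | S=∅ | K=[let q :: mulR :: mulL(-3) :: subR]]
t=6: [C=q | E={q↦0} | S={0↦5} | K=[mulR :: mulL(-3) :: subR]]
t=7: [C=(-2 - -4) | E=∅ | S={0↦5} | K=[mulL(5) :: mulL(-3) :: subR]]
t=8: [C=-2 | E=∅ | S={0↦5} | K=[subR :: mulL(5) :: mulL(-3) :: subR]]
t=9: [C=-4 | E=∅ | S={0↦5} | K=[subL(-2) :: mulL(5) :: mulL(-3) :: subR]]
t=10: [C=((λv. 7) ((6 - -2) + -4)) | E=∅ | S={0↦5} | K=[subL(-30)]]
t=11: [C=(λv. 7) | E=∅ | S={0↦5} | K=[arg :: subL(-30)]]
t=12: [C=((6 - -2) + -4) | E=∅ | S={0↦5} | K=[fun :: subL(-30)]]
t=13: [C=(6 - -2) | E=∅ | S={0↦5} | K=[addR :: fun :: subL(-30)]]
t=14: [C=6 | E=∅ | S={0↦5} | K=[subR :: addR :: fun :: subL(-30)]]
t=15: [C=-2 | E=∅ | S={0↦5} | K=[subL(6) :: addR :: fun :: subL(-30)]]
t=16: [C=-4 | E=∅ | S={0↦5} | K=[addL(8) :: fun :: subL(-30)]]
t=17: [C=7 | E={v↦1} | S={0↦5, 1↦4} | K=[subL(-30)]]
→ final value -37

Answer: -37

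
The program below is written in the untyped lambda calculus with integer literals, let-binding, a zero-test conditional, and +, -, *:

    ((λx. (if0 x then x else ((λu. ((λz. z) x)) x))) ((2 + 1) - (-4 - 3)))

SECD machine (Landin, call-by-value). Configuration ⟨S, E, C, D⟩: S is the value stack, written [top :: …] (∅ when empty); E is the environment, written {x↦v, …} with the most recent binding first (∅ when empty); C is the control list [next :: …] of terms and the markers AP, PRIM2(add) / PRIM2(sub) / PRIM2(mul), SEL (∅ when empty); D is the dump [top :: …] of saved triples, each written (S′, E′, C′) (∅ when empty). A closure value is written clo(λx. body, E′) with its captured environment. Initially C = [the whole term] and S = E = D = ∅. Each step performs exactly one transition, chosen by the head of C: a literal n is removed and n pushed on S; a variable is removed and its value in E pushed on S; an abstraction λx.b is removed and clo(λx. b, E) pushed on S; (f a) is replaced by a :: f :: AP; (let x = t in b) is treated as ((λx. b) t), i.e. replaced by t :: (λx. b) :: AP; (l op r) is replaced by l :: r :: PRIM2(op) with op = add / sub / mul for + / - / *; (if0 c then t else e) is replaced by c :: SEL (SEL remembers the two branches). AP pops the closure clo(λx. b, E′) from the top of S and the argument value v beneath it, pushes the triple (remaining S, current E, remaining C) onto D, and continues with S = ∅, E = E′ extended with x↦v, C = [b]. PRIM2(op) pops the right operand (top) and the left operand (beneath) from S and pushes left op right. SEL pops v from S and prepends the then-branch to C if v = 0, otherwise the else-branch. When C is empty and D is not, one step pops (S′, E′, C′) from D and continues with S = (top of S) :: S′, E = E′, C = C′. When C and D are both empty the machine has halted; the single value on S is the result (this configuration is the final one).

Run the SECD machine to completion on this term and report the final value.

Answer: 10

Machine steps:
t=0: ⟨S=∅; E=∅; C=[((λx. (if0 x then x else ((λu. ((λz. z) x)) x))) ((2 + 1) - (-4 - 3)))]; D=∅⟩
t=1: ⟨S=∅; E=∅; C=[((2 + 1) - (-4 - 3)) :: (λx. (if0 x then x else ((λu. ((λz. z) x)) x))) :: AP]; D=∅⟩
t=2: ⟨S=∅; E=∅; C=[(2 + 1) :: (-4 - 3) :: PRIM2(sub) :: (λx. (if0 x then x else ((λu. ((λz. z) x)) x))) :: AP]; D=∅⟩
t=3: ⟨S=∅; E=∅; C=[2 :: 1 :: PRIM2(add) :: (-4 - 3) :: PRIM2(sub) :: (λx. (if0 x then x else ((λu. ((λz. z) x)) x))) :: AP]; D=∅⟩
t=4: ⟨S=[2]; E=∅; C=[1 :: PRIM2(add) :: (-4 - 3) :: PRIM2(sub) :: (λx. (if0 x then x else ((λu. ((λz. z) x)) x))) :: AP]; D=∅⟩
t=5: ⟨S=[1 :: 2]; E=∅; C=[PRIM2(add) :: (-4 - 3) :: PRIM2(sub) :: (λx. (if0 x then x else ((λu. ((λz. z) x)) x))) :: AP]; D=∅⟩
t=6: ⟨S=[3]; E=∅; C=[(-4 - 3) :: PRIM2(sub) :: (λx. (if0 x then x else ((λu. ((λz. z) x)) x))) :: AP]; D=∅⟩
t=7: ⟨S=[3]; E=∅; C=[-4 :: 3 :: PRIM2(sub) :: PRIM2(sub) :: (λx. (if0 x then x else ((λu. ((λz. z) x)) x))) :: AP]; D=∅⟩
t=8: ⟨S=[-4 :: 3]; E=∅; C=[3 :: PRIM2(sub) :: PRIM2(sub) :: (λx. (if0 x then x else ((λu. ((λz. z) x)) x))) :: AP]; D=∅⟩
t=9: ⟨S=[3 :: -4 :: 3]; E=∅; C=[PRIM2(sub) :: PRIM2(sub) :: (λx. (if0 x then x else ((λu. ((λz. z) x)) x))) :: AP]; D=∅⟩
t=10: ⟨S=[-7 :: 3]; E=∅; C=[PRIM2(sub) :: (λx. (if0 x then x else ((λu. ((λz. z) x)) x))) :: AP]; D=∅⟩
t=11: ⟨S=[10]; E=∅; C=[(λx. (if0 x then x else ((λu. ((λz. z) x)) x))) :: AP]; D=∅⟩
t=12: ⟨S=[clo(λx. (if0 x then x else ((λu. ((λz. z) x)) x)), ∅) :: 10]; E=∅; C=[AP]; D=∅⟩
t=13: ⟨S=∅; E={x↦10}; C=[(if0 x then x else ((λu. ((λz. z) x)) x))]; D=[(∅, ∅, ∅)]⟩
t=14: ⟨S=∅; E={x↦10}; C=[x :: SEL]; D=[(∅, ∅, ∅)]⟩
t=15: ⟨S=[10]; E={x↦10}; C=[SEL]; D=[(∅, ∅, ∅)]⟩
t=16: ⟨S=∅; E={x↦10}; C=[((λu. ((λz. z) x)) x)]; D=[(∅, ∅, ∅)]⟩
t=17: ⟨S=∅; E={x↦10}; C=[x :: (λu. ((λz. z) x)) :: AP]; D=[(∅, ∅, ∅)]⟩
t=18: ⟨S=[10]; E={x↦10}; C=[(λu. ((λz. z) x)) :: AP]; D=[(∅, ∅, ∅)]⟩
t=19: ⟨S=[clo(λu. ((λz. z) x), {x↦10}) :: 10]; E={x↦10}; C=[AP]; D=[(∅, ∅, ∅)]⟩
t=20: ⟨S=∅; E={u↦10, x↦10}; C=[((λz. z) x)]; D=[(∅, {x↦10}, ∅) :: (∅, ∅, ∅)]⟩
t=21: ⟨S=∅; E={u↦10, x↦10}; C=[x :: (λz. z) :: AP]; D=[(∅, {x↦10}, ∅) :: (∅, ∅, ∅)]⟩
t=22: ⟨S=[10]; E={u↦10, x↦10}; C=[(λz. z) :: AP]; D=[(∅, {x↦10}, ∅) :: (∅, ∅, ∅)]⟩
t=23: ⟨S=[clo(λz. z, {u↦10, x↦10}) :: 10]; E={u↦10, x↦10}; C=[AP]; D=[(∅, {x↦10}, ∅) :: (∅, ∅, ∅)]⟩
t=24: ⟨S=∅; E={z↦10, u↦10, x↦10}; C=[z]; D=[(∅, {u↦10, x↦10}, ∅) :: (∅, {x↦10}, ∅) :: (∅, ∅, ∅)]⟩
t=25: ⟨S=[10]; E={z↦10, u↦10, x↦10}; C=∅; D=[(∅, {u↦10, x↦10}, ∅) :: (∅, {x↦10}, ∅) :: (∅, ∅, ∅)]⟩
t=26: ⟨S=[10]; E={u↦10, x↦10}; C=∅; D=[(∅, {x↦10}, ∅) :: (∅, ∅, ∅)]⟩
t=27: ⟨S=[10]; E={x↦10}; C=∅; D=[(∅, ∅, ∅)]⟩
t=28: ⟨S=[10]; E=∅; C=∅; D=∅⟩
→ final value 10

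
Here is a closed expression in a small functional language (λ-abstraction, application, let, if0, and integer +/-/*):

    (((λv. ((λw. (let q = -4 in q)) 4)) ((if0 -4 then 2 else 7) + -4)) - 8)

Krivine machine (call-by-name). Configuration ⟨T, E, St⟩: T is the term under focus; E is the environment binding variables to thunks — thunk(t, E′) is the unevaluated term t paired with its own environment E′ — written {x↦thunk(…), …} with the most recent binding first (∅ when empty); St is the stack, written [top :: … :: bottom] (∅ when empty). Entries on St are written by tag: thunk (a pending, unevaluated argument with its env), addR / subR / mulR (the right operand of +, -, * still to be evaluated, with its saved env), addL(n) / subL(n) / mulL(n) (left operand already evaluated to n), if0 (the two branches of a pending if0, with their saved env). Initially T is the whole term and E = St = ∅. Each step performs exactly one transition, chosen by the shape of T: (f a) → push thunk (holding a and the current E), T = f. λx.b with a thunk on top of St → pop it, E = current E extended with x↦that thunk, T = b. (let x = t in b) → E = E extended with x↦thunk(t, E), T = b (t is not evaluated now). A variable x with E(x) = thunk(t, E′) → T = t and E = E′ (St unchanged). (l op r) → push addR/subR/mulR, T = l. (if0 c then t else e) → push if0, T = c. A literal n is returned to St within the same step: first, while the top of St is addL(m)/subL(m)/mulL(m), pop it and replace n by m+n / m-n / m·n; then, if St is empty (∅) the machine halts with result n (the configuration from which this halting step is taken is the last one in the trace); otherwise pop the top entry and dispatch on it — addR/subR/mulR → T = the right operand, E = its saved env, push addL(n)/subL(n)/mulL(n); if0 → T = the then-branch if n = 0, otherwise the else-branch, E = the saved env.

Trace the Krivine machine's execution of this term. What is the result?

Answer: -12

Execution trace:
step 0: ⟨T=(((λv. ((λw. (let q = -4 in q)) 4)) ((if0 -4 then 2 else 7) + -4)) - 8); E=∅; St=∅⟩
step 1: ⟨T=((λv. ((λw. (let q = -4 in q)) 4)) ((if0 -4 then 2 else 7) + -4)); E=∅; St=[subR]⟩
step 2: ⟨T=(λv. ((λw. (let q = -4 in q)) 4)); E=∅; St=[thunk :: subR]⟩
step 3: ⟨T=((λw. (let q = -4 in q)) 4); E={v↦thunk(((if0 -4 then 2 else 7) + -4), ∅)}; St=[subR]⟩
step 4: ⟨T=(λw. (let q = -4 in q)); E={v↦thunk(((if0 -4 then 2 else 7) + -4), ∅)}; St=[thunk :: subR]⟩
step 5: ⟨T=(let q = -4 in q); E={w↦thunk(4, {v↦thunk(((if0 -4 then 2 else 7) + -4), ∅)}), v↦thunk(((if0 -4 then 2 else 7) + -4), ∅)}; St=[subR]⟩
step 6: ⟨T=q; E={q↦thunk(-4, {w↦thunk(4, {v↦thunk(((if0 -4 then 2 else 7) + -4), ∅)}), v↦thunk(((if0 -4 then 2 else 7) + -4), ∅)}), w↦thunk(4, {v↦thunk(((if0 -4 then 2 else 7) + -4), ∅)}), v↦thunk(((if0 -4 then 2 else 7) + -4), ∅)}; St=[subR]⟩
step 7: ⟨T=-4; E={w↦thunk(4, {v↦thunk(((if0 -4 then 2 else 7) + -4), ∅)}), v↦thunk(((if0 -4 then 2 else 7) + -4), ∅)}; St=[subR]⟩
step 8: ⟨T=8; E=∅; St=[subL(-4)]⟩
→ final value -12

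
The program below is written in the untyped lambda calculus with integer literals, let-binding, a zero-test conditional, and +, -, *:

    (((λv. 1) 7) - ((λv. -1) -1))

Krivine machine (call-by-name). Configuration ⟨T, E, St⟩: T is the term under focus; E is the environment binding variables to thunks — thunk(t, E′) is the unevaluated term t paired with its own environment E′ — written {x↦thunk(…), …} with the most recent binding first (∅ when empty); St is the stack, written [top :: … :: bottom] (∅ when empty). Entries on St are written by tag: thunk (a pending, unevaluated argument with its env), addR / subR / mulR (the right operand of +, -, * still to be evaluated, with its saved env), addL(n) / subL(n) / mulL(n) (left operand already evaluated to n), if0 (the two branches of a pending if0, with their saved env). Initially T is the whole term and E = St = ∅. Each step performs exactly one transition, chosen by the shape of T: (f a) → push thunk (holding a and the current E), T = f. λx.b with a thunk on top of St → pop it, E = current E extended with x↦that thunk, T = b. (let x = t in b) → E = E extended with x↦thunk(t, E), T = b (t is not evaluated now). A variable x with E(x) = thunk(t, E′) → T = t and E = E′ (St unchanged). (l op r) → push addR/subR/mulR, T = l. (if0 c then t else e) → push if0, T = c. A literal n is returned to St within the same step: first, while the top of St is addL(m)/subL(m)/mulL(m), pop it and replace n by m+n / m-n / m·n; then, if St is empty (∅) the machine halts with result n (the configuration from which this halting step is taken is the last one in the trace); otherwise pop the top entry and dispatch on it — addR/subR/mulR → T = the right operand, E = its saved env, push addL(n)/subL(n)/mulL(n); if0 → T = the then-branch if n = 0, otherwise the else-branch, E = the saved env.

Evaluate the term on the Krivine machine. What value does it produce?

Answer: 2

Execution trace:
[0] <T=(((λv. 1) 7) - ((λv. -1) -1)), E=∅, St=∅>
[1] <T=((λv. 1) 7), E=∅, St=[subR]>
[2] <T=(λv. 1), E=∅, St=[thunk :: subR]>
[3] <T=1, E={v↦thunk(7, ∅)}, St=[subR]>
[4] <T=((λv. -1) -1), E=∅, St=[subL(1)]>
[5] <T=(λv. -1), E=∅, St=[thunk :: subL(1)]>
[6] <T=-1, E={v↦thunk(-1, ∅)}, St=[subL(1)]>
→ final value 2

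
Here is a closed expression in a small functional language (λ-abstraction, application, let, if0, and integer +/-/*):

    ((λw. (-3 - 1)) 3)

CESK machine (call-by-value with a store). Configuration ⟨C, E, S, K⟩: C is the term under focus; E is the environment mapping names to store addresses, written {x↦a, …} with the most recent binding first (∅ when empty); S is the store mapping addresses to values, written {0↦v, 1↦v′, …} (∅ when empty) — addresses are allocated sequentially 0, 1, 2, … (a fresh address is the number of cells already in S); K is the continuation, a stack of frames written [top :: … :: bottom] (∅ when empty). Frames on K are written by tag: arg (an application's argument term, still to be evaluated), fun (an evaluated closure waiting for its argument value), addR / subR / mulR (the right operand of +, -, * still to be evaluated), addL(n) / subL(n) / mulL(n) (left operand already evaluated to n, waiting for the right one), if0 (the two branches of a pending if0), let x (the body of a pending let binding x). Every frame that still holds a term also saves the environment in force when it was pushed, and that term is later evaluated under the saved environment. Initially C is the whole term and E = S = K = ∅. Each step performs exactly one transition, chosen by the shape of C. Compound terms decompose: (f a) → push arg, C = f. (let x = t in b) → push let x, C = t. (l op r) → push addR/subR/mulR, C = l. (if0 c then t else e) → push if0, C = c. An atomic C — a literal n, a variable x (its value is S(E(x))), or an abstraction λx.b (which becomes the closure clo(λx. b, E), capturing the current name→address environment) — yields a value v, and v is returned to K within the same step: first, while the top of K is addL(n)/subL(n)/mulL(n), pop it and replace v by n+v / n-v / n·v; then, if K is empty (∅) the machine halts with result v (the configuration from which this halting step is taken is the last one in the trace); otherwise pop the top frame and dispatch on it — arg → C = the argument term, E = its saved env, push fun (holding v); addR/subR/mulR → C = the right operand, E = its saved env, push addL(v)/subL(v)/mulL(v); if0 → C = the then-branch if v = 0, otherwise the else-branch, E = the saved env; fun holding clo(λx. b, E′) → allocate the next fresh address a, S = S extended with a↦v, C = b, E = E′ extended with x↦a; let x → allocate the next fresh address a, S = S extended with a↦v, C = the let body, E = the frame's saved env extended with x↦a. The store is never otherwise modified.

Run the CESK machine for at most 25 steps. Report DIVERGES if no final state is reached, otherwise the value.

Answer: -4

Execution trace:
[0] [C=((λw. (-3 - 1)) 3) | E=∅ | S=∅ | K=∅]
[1] [C=(λw. (-3 - 1)) | E=∅ | S=∅ | K=[arg]]
[2] [C=3 | E=∅ | S=∅ | K=[fun]]
[3] [C=(-3 - 1) | E={w↦0} | S={0↦3} | K=∅]
[4] [C=-3 | E={w↦0} | S={0↦3} | K=[subR]]
[5] [C=1 | E={w↦0} | S={0↦3} | K=[subL(-3)]]
→ final value -4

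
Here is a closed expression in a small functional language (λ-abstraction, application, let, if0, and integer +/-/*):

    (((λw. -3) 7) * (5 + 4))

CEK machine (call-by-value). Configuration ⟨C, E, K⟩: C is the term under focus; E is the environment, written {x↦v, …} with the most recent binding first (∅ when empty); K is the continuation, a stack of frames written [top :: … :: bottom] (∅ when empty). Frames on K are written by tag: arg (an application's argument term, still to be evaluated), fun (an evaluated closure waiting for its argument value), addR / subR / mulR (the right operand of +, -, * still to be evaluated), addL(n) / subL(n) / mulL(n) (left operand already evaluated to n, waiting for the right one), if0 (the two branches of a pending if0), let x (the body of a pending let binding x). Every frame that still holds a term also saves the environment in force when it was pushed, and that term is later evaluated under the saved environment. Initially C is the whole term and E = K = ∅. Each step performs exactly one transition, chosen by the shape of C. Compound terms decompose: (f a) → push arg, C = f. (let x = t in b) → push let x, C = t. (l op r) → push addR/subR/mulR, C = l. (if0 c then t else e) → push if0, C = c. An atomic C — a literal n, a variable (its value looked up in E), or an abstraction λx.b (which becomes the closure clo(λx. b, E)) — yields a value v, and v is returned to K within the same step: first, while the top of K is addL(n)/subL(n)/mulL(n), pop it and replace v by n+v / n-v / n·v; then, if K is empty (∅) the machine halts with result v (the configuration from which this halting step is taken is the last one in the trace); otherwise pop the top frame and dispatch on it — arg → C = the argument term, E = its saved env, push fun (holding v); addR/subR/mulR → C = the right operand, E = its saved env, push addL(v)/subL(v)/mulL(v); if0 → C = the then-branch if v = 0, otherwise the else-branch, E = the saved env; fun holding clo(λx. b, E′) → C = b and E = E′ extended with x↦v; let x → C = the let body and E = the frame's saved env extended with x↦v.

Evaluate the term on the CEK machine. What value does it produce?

[0] [C=(((λw. -3) 7) * (5 + 4)) | E=∅ | K=∅]
[1] [C=((λw. -3) 7) | E=∅ | K=[mulR]]
[2] [C=(λw. -3) | E=∅ | K=[arg :: mulR]]
[3] [C=7 | E=∅ | K=[fun :: mulR]]
[4] [C=-3 | E={w↦7} | K=[mulR]]
[5] [C=(5 + 4) | E=∅ | K=[mulL(-3)]]
[6] [C=5 | E=∅ | K=[addR :: mulL(-3)]]
[7] [C=4 | E=∅ | K=[addL(5) :: mulL(-3)]]
→ final value -27

Answer: -27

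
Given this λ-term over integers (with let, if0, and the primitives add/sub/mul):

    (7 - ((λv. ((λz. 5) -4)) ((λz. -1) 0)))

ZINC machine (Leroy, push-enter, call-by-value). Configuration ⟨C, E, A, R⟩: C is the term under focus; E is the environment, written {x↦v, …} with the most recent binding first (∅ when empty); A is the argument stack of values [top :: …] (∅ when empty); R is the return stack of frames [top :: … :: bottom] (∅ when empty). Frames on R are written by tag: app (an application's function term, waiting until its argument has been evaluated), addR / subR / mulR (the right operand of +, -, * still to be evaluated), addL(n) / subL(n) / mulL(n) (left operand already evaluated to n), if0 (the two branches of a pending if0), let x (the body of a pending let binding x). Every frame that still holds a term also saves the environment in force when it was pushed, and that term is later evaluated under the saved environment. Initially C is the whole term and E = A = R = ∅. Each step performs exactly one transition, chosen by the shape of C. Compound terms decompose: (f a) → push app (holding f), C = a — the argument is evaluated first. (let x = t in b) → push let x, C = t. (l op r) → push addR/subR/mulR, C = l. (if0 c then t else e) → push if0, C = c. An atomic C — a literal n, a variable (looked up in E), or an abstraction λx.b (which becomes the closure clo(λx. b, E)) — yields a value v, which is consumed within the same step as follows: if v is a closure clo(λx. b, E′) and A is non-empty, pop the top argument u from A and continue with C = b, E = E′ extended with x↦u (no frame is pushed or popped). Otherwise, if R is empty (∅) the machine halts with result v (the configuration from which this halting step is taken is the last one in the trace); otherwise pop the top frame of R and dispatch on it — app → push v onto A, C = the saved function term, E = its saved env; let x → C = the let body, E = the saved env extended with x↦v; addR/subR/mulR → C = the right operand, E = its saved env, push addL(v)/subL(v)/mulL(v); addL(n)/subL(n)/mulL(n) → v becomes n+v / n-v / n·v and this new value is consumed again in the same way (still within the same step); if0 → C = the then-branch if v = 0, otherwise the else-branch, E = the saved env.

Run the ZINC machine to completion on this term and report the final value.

step 0: <C=(7 - ((λv. ((λz. 5) -4)) ((λz. -1) 0))), E=∅, A=∅, R=∅>
step 1: <C=7, E=∅, A=∅, R=[subR]>
step 2: <C=((λv. ((λz. 5) -4)) ((λz. -1) 0)), E=∅, A=∅, R=[subL(7)]>
step 3: <C=((λz. -1) 0), E=∅, A=∅, R=[app :: subL(7)]>
step 4: <C=0, E=∅, A=∅, R=[app :: app :: subL(7)]>
step 5: <C=(λz. -1), E=∅, A=[0], R=[app :: subL(7)]>
step 6: <C=-1, E={z↦0}, A=∅, R=[app :: subL(7)]>
step 7: <C=(λv. ((λz. 5) -4)), E=∅, A=[-1], R=[subL(7)]>
step 8: <C=((λz. 5) -4), E={v↦-1}, A=∅, R=[subL(7)]>
step 9: <C=-4, E={v↦-1}, A=∅, R=[app :: subL(7)]>
step 10: <C=(λz. 5), E={v↦-1}, A=[-4], R=[subL(7)]>
step 11: <C=5, E={z↦-4, v↦-1}, A=∅, R=[subL(7)]>
→ final value 2

Answer: 2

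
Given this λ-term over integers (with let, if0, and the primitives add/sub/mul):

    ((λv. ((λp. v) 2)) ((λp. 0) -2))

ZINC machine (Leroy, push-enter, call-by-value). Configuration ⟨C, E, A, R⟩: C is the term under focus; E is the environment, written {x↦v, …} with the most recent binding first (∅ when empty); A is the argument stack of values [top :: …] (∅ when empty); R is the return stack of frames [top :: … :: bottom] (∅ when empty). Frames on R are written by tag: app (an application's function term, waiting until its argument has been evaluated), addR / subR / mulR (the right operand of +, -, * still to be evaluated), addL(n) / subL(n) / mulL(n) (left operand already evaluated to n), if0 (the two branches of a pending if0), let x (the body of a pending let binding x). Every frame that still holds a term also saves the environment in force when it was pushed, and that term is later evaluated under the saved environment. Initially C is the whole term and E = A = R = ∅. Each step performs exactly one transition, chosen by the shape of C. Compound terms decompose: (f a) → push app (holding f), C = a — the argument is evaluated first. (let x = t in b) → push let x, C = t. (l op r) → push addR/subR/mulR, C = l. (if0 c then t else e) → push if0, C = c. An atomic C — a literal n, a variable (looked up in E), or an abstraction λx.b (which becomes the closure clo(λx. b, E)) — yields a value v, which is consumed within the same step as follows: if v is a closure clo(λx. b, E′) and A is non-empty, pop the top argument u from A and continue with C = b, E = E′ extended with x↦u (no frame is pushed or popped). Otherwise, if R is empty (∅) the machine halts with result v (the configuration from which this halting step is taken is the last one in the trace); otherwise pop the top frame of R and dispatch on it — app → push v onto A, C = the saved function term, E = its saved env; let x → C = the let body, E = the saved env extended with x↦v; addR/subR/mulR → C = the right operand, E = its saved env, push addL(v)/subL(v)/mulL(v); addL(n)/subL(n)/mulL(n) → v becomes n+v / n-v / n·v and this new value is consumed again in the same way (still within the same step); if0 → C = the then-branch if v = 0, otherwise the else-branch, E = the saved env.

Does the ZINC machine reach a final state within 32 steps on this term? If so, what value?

Answer: 0

Execution trace:
t=0: <C=((λv. ((λp. v) 2)) ((λp. 0) -2)), E=∅, A=∅, R=∅>
t=1: <C=((λp. 0) -2), E=∅, A=∅, R=[app]>
t=2: <C=-2, E=∅, A=∅, R=[app :: app]>
t=3: <C=(λp. 0), E=∅, A=[-2], R=[app]>
t=4: <C=0, E={p↦-2}, A=∅, R=[app]>
t=5: <C=(λv. ((λp. v) 2)), E=∅, A=[0], R=∅>
t=6: <C=((λp. v) 2), E={v↦0}, A=∅, R=∅>
t=7: <C=2, E={v↦0}, A=∅, R=[app]>
t=8: <C=(λp. v), E={v↦0}, A=[2], R=∅>
t=9: <C=v, E={p↦2, v↦0}, A=∅, R=∅>
→ final value 0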